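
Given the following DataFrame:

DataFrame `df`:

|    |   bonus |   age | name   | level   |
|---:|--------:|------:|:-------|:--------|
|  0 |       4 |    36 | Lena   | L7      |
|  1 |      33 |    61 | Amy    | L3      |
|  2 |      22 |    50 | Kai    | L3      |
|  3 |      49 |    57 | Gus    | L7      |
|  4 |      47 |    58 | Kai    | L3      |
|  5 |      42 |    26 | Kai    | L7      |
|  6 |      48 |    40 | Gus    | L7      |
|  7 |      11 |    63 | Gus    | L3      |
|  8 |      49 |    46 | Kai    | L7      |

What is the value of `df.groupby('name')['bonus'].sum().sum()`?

group by name, sum of bonus:
name
Amy      33
Gus     108
Kai     160
Lena      4
Name: bonus, dtype: int64

305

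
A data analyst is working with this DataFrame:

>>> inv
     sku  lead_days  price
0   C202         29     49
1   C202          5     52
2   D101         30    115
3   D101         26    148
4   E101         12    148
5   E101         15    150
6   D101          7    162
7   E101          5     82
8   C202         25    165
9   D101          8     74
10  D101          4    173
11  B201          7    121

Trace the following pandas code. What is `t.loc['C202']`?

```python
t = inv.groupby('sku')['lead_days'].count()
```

group by sku, count of lead_days:
sku
B201    1
C202    3
D101    5
E101    3
Name: lead_days, dtype: int64
Reading off the value at index 'C202', we get 3.

3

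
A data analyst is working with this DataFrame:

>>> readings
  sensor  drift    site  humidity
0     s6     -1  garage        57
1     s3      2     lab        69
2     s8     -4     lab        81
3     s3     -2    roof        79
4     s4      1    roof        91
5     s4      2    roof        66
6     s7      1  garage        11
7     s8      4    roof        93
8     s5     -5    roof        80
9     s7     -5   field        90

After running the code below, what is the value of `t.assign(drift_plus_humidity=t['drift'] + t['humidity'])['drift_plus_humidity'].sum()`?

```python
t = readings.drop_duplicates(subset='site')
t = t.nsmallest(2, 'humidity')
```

drop duplicate site (keep=first):
  sensor  drift    site  humidity
0     s6     -1  garage        57
1     s3      2     lab        69
3     s3     -2    roof        79
9     s7     -5   field        90
take 2 rows with smallest humidity:
  sensor  drift    site  humidity
0     s6     -1  garage        57
1     s3      2     lab        69
add column drift_plus_humidity = t['drift'] + t['humidity']:
  sensor  drift    site  humidity  drift_plus_humidity
0     s6     -1  garage        57                   56
1     s3      2     lab        69                   71

127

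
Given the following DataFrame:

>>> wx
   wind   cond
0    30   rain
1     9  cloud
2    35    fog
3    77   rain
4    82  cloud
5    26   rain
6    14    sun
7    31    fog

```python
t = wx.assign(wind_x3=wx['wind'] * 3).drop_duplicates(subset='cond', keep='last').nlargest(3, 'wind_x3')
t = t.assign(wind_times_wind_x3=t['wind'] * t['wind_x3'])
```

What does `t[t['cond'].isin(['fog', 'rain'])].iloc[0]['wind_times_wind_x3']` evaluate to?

2883

add column wind_x3 = wx['wind'] * 3:
   wind   cond  wind_x3
0    30   rain       90
1     9  cloud       27
2    35    fog      105
3    77   rain      231
4    82  cloud      246
5    26   rain       78
6    14    sun       42
7    31    fog       93
drop duplicate cond (keep=last):
   wind   cond  wind_x3
4    82  cloud      246
5    26   rain       78
6    14    sun       42
7    31    fog       93
take 3 rows with largest wind_x3:
   wind   cond  wind_x3
4    82  cloud      246
7    31    fog       93
5    26   rain       78
add column wind_times_wind_x3 = t['wind'] * t['wind_x3']:
   wind   cond  wind_x3  wind_times_wind_x3
4    82  cloud      246               20172
7    31    fog       93                2883
5    26   rain       78                2028
filter rows where cond in ['fog', 'rain']:
   wind  cond  wind_x3  wind_times_wind_x3
7    31   fog       93                2883
5    26  rain       78                2028
Reading off the value at position 0, column 'wind_times_wind_x3', we get 2883.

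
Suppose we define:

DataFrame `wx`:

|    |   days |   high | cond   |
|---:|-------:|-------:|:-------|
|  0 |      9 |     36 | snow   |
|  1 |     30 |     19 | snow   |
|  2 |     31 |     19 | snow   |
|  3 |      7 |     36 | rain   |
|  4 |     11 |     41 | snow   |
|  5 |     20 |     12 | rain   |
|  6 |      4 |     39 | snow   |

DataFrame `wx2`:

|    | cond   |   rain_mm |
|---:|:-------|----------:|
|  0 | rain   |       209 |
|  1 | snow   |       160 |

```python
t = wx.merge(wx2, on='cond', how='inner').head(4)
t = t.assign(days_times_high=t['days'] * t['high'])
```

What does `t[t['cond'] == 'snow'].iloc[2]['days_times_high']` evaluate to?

merge on 'cond' (how='inner') → 7 rows:
   days  high  cond  rain_mm
0     9    36  snow      160
1    30    19  snow      160
2    31    19  snow      160
3     7    36  rain      209
4    11    41  snow      160
5    20    12  rain      209
6     4    39  snow      160
take first 4 rows:
   days  high  cond  rain_mm
0     9    36  snow      160
1    30    19  snow      160
2    31    19  snow      160
3     7    36  rain      209
add column days_times_high = t['days'] * t['high']:
   days  high  cond  rain_mm  days_times_high
0     9    36  snow      160              324
1    30    19  snow      160              570
2    31    19  snow      160              589
3     7    36  rain      209              252
filter rows where cond == 'snow':
   days  high  cond  rain_mm  days_times_high
0     9    36  snow      160              324
1    30    19  snow      160              570
2    31    19  snow      160              589
Finally, value at position 2, column 'days_times_high' = 589.

589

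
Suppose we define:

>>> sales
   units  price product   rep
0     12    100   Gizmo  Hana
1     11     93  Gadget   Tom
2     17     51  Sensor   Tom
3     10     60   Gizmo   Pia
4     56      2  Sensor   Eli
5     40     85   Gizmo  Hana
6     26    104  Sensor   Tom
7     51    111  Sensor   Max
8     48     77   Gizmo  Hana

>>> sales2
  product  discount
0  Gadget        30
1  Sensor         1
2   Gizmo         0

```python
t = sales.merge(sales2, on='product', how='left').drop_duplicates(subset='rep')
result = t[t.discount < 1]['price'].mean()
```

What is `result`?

80.0

merge on 'product' (how='left') → 9 rows:
   units  price product   rep  discount
0     12    100   Gizmo  Hana         0
1     11     93  Gadget   Tom        30
2     17     51  Sensor   Tom         1
3     10     60   Gizmo   Pia         0
4     56      2  Sensor   Eli         1
5     40     85   Gizmo  Hana         0
6     26    104  Sensor   Tom         1
7     51    111  Sensor   Max         1
8     48     77   Gizmo  Hana         0
drop duplicate rep (keep=first):
   units  price product   rep  discount
0     12    100   Gizmo  Hana         0
1     11     93  Gadget   Tom        30
3     10     60   Gizmo   Pia         0
4     56      2  Sensor   Eli         1
7     51    111  Sensor   Max         1
filter rows where discount < 1:
   units  price product   rep  discount
0     12    100   Gizmo  Hana         0
3     10     60   Gizmo   Pia         0
mean of column 'price' → 80.0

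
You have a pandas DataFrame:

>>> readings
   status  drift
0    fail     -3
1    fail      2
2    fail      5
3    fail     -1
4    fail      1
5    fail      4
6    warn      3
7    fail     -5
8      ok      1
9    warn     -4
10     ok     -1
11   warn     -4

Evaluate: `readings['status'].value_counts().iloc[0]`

value_counts of status:
status
fail    7
warn    3
ok      2
Name: count, dtype: int64

7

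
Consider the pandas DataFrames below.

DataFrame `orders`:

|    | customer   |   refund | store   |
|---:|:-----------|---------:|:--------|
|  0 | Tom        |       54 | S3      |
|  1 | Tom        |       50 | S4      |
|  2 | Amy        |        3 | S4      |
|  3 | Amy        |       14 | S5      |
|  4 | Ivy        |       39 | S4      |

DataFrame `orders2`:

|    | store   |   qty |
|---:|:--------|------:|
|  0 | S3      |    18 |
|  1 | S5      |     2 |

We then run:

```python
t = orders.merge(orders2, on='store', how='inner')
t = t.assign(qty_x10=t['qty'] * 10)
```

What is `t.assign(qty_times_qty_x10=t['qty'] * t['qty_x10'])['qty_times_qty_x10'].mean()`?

merge on 'store' (how='inner') → 2 rows:
  customer  refund store  qty
0      Tom      54    S3   18
1      Amy      14    S5    2
add column qty_x10 = t['qty'] * 10:
  customer  refund store  qty  qty_x10
0      Tom      54    S3   18      180
1      Amy      14    S5    2       20
add column qty_times_qty_x10 = t['qty'] * t['qty_x10']:
  customer  refund store  qty  qty_x10  qty_times_qty_x10
0      Tom      54    S3   18      180               3240
1      Amy      14    S5    2       20                 40
So mean() = 1640.0.

1640.0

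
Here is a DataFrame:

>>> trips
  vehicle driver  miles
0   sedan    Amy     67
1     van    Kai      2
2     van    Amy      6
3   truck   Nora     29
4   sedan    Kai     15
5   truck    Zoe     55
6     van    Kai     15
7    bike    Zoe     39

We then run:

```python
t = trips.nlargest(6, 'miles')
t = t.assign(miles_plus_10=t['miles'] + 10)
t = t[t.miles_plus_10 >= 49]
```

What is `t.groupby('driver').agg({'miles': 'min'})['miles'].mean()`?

take 6 rows with largest miles:
  vehicle driver  miles
0   sedan    Amy     67
5   truck    Zoe     55
7    bike    Zoe     39
3   truck   Nora     29
4   sedan    Kai     15
6     van    Kai     15
add column miles_plus_10 = t['miles'] + 10:
  vehicle driver  miles  miles_plus_10
0   sedan    Amy     67             77
5   truck    Zoe     55             65
7    bike    Zoe     39             49
3   truck   Nora     29             39
4   sedan    Kai     15             25
6     van    Kai     15             25
filter rows where miles_plus_10 >= 49:
  vehicle driver  miles  miles_plus_10
0   sedan    Amy     67             77
5   truck    Zoe     55             65
7    bike    Zoe     39             49
group by driver, min of miles:
        miles
driver       
Amy        67
Zoe        39
Taking the mean of column 'miles' gives 53.0.

53.0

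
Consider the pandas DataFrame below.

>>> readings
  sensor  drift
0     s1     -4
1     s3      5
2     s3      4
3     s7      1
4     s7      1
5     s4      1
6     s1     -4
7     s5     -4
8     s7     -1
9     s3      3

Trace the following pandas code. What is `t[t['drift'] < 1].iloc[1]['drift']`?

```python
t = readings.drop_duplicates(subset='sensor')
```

-4

drop duplicate sensor (keep=first):
  sensor  drift
0     s1     -4
1     s3      5
3     s7      1
5     s4      1
7     s5     -4
filter rows where drift < 1:
  sensor  drift
0     s1     -4
7     s5     -4
value at position 1, column 'drift' → -4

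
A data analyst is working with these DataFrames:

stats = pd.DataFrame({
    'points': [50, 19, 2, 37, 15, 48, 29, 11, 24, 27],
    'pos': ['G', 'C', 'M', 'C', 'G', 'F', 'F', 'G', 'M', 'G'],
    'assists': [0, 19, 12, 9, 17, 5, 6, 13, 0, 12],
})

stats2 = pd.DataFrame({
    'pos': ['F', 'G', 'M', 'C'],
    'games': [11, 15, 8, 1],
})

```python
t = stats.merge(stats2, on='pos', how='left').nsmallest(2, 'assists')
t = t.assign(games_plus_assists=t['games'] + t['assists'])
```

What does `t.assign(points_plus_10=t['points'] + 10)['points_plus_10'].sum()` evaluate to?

94

merge on 'pos' (how='left') → 10 rows:
   points pos  assists  games
0      50   G        0     15
1      19   C       19      1
2       2   M       12      8
3      37   C        9      1
4      15   G       17     15
5      48   F        5     11
6      29   F        6     11
7      11   G       13     15
8      24   M        0      8
9      27   G       12     15
take 2 rows with smallest assists:
   points pos  assists  games
0      50   G        0     15
8      24   M        0      8
add column games_plus_assists = t['games'] + t['assists']:
   points pos  assists  games  games_plus_assists
0      50   G        0     15                  15
8      24   M        0      8                   8
add column points_plus_10 = t['points'] + 10:
   points pos  assists  games  games_plus_assists  points_plus_10
0      50   G        0     15                  15              60
8      24   M        0      8                   8              34
Hence 94.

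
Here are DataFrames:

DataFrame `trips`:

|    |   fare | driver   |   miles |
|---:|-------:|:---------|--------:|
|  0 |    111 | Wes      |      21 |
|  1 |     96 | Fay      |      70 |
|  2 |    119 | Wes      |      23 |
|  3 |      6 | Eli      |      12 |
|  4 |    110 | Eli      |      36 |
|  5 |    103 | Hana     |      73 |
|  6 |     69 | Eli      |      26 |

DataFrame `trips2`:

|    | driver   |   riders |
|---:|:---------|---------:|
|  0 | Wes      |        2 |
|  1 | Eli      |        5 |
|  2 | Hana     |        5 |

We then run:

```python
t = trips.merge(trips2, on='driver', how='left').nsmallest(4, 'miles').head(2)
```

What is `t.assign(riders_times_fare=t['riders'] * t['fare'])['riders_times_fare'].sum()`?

merge on 'driver' (how='left') → 7 rows:
   fare driver  miles  riders
0   111    Wes     21     2.0
1    96    Fay     70     NaN
2   119    Wes     23     2.0
3     6    Eli     12     5.0
4   110    Eli     36     5.0
5   103   Hana     73     5.0
6    69    Eli     26     5.0
take 4 rows with smallest miles:
   fare driver  miles  riders
3     6    Eli     12     5.0
0   111    Wes     21     2.0
2   119    Wes     23     2.0
6    69    Eli     26     5.0
take first 2 rows:
   fare driver  miles  riders
3     6    Eli     12     5.0
0   111    Wes     21     2.0
add column riders_times_fare = t['riders'] * t['fare']:
   fare driver  miles  riders  riders_times_fare
3     6    Eli     12     5.0               30.0
0   111    Wes     21     2.0              222.0
Then the sum of column 'riders_times_fare': 252.0

252.0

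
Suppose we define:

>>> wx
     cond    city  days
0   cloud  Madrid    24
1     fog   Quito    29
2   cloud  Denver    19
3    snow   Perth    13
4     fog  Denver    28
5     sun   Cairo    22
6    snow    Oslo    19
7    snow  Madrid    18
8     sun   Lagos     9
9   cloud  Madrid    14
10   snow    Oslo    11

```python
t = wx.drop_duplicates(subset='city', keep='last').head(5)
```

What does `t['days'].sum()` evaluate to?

drop duplicate city (keep=last):
     cond    city  days
1     fog   Quito    29
3    snow   Perth    13
4     fog  Denver    28
5     sun   Cairo    22
8     sun   Lagos     9
9   cloud  Madrid    14
10   snow    Oslo    11
take first 5 rows:
   cond    city  days
1   fog   Quito    29
3  snow   Perth    13
4   fog  Denver    28
5   sun   Cairo    22
8   sun   Lagos     9
Then the sum of column 'days': 101

101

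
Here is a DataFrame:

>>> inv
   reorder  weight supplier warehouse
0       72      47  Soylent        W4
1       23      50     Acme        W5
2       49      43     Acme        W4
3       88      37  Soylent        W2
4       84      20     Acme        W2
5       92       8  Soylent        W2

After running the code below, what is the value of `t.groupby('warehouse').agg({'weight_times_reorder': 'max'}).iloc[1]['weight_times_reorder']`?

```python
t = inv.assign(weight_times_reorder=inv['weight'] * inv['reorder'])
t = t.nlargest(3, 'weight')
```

1150

add column weight_times_reorder = inv['weight'] * inv['reorder']:
   reorder  weight supplier warehouse  weight_times_reorder
0       72      47  Soylent        W4                  3384
1       23      50     Acme        W5                  1150
2       49      43     Acme        W4                  2107
3       88      37  Soylent        W2                  3256
4       84      20     Acme        W2                  1680
5       92       8  Soylent        W2                   736
take 3 rows with largest weight:
   reorder  weight supplier warehouse  weight_times_reorder
1       23      50     Acme        W5                  1150
0       72      47  Soylent        W4                  3384
2       49      43     Acme        W4                  2107
group by warehouse, max of weight_times_reorder:
           weight_times_reorder
warehouse                      
W4                         3384
W5                         1150
So iloc[1]['weight_times_reorder'] = 1150.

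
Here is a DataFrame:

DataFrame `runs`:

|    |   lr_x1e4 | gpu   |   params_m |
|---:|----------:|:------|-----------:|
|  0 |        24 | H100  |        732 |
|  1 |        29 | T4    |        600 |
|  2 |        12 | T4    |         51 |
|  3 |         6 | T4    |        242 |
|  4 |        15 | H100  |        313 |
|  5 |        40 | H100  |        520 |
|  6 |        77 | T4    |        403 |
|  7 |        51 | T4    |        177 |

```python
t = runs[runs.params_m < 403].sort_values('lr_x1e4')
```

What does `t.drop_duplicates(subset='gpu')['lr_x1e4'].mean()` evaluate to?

filter rows where params_m < 403:
   lr_x1e4   gpu  params_m
2       12    T4        51
3        6    T4       242
4       15  H100       313
7       51    T4       177
sort by lr_x1e4:
   lr_x1e4   gpu  params_m
3        6    T4       242
2       12    T4        51
4       15  H100       313
7       51    T4       177
drop duplicate gpu (keep=first):
   lr_x1e4   gpu  params_m
3        6    T4       242
4       15  H100       313

10.5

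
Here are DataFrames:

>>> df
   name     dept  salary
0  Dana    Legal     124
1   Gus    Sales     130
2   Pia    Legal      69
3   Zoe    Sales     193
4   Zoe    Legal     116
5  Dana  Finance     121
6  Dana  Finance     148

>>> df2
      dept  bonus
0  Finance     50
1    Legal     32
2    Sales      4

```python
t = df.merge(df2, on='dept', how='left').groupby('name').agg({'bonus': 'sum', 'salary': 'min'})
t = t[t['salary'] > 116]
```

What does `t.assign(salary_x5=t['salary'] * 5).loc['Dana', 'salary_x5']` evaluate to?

merge on 'dept' (how='left') → 7 rows:
   name     dept  salary  bonus
0  Dana    Legal     124     32
1   Gus    Sales     130      4
2   Pia    Legal      69     32
3   Zoe    Sales     193      4
4   Zoe    Legal     116     32
5  Dana  Finance     121     50
6  Dana  Finance     148     50
group by name: sum(bonus), min(salary):
      bonus  salary
name               
Dana    132     121
Gus       4     130
Pia      32      69
Zoe      36     116
filter rows where salary > 116:
      bonus  salary
name               
Dana    132     121
Gus       4     130
add column salary_x5 = t['salary'] * 5:
      bonus  salary  salary_x5
name                          
Dana    132     121        605
Gus       4     130        650

605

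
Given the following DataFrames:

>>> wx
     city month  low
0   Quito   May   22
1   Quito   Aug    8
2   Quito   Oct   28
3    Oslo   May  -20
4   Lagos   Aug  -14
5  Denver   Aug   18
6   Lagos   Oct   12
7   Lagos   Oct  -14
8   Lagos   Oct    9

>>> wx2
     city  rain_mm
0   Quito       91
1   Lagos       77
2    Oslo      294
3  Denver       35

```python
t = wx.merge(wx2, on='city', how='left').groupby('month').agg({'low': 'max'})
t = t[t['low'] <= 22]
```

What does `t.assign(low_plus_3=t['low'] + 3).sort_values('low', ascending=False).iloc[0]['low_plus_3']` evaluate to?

merge on 'city' (how='left') → 9 rows:
     city month  low  rain_mm
0   Quito   May   22       91
1   Quito   Aug    8       91
2   Quito   Oct   28       91
3    Oslo   May  -20      294
4   Lagos   Aug  -14       77
5  Denver   Aug   18       35
6   Lagos   Oct   12       77
7   Lagos   Oct  -14       77
8   Lagos   Oct    9       77
group by month, max of low:
       low
month     
Aug     18
May     22
Oct     28
filter rows where low <= 22:
       low
month     
Aug     18
May     22
add column low_plus_3 = t['low'] + 3:
       low  low_plus_3
month                 
Aug     18          21
May     22          25
sort by low descending:
       low  low_plus_3
month                 
May     22          25
Aug     18          21
The value at position 0, column 'low_plus_3' is 25.

25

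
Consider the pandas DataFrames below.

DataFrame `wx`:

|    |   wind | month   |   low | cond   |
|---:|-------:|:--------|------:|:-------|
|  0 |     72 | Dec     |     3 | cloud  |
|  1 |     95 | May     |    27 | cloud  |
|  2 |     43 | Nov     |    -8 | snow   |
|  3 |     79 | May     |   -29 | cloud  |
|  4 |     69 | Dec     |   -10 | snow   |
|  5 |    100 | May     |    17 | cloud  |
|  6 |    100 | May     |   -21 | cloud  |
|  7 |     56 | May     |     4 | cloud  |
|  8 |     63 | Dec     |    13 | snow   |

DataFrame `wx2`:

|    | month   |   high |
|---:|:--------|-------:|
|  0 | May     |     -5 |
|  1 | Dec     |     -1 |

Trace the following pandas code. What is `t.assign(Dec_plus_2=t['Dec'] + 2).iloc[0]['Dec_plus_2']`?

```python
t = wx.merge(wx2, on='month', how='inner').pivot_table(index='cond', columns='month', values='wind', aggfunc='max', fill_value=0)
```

merge on 'month' (how='inner') → 8 rows:
   wind month  low   cond  high
0    72   Dec    3  cloud    -1
1    95   May   27  cloud    -5
2    79   May  -29  cloud    -5
3    69   Dec  -10   snow    -1
4   100   May   17  cloud    -5
5   100   May  -21  cloud    -5
6    56   May    4  cloud    -5
7    63   Dec   13   snow    -1
pivot: rows=cond, cols=month, max(wind):
month  Dec  May
cond           
cloud   72  100
snow    69    0
add column Dec_plus_2 = t['Dec'] + 2:
month  Dec  May  Dec_plus_2
cond                       
cloud   72  100          74
snow    69    0          71
value at position 0, column 'Dec_plus_2' → 74

74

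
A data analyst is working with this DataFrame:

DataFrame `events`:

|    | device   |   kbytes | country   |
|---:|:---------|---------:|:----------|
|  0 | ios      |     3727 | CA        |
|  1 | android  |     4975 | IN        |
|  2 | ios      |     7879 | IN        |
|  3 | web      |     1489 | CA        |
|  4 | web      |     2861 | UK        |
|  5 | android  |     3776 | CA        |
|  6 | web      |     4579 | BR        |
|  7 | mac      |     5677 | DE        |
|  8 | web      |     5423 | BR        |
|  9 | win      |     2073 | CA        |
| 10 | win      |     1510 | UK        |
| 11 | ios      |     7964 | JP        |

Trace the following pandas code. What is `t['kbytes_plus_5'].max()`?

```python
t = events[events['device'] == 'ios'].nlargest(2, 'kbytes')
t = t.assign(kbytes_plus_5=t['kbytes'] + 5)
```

filter rows where device == 'ios':
   device  kbytes country
0     ios    3727      CA
2     ios    7879      IN
11    ios    7964      JP
take 2 rows with largest kbytes:
   device  kbytes country
11    ios    7964      JP
2     ios    7879      IN
add column kbytes_plus_5 = t['kbytes'] + 5:
   device  kbytes country  kbytes_plus_5
11    ios    7964      JP           7969
2     ios    7879      IN           7884
So max() = 7969.

7969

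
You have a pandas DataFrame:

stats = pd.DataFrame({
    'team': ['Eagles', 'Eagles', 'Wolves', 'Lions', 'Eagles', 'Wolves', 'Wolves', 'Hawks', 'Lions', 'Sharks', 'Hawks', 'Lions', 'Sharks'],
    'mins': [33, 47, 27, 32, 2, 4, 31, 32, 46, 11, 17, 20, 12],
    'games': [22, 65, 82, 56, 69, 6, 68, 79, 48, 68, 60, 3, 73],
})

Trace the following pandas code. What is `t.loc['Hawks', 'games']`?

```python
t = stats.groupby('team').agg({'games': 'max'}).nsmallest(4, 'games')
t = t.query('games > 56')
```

79

group by team, max of games:
        games
team         
Eagles     69
Hawks      79
Lions      56
Sharks     73
Wolves     82
take 4 rows with smallest games:
        games
team         
Lions      56
Eagles     69
Sharks     73
Hawks      79
filter rows where games > 56:
        games
team         
Eagles     69
Sharks     73
Hawks      79
Reading off the value at row 'Hawks', column 'games', we get 79.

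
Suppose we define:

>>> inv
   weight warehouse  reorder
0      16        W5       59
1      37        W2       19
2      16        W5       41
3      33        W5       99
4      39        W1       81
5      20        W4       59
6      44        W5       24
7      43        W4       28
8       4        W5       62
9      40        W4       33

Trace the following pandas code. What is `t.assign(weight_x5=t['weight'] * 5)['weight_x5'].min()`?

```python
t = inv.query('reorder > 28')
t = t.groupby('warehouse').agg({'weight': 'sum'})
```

filter rows where reorder > 28:
   weight warehouse  reorder
0      16        W5       59
2      16        W5       41
3      33        W5       99
4      39        W1       81
5      20        W4       59
8       4        W5       62
9      40        W4       33
group by warehouse, sum of weight:
           weight
warehouse        
W1             39
W4             60
W5             69
add column weight_x5 = t['weight'] * 5:
           weight  weight_x5
warehouse                   
W1             39        195
W4             60        300
W5             69        345
Then the min of column 'weight_x5': 195

195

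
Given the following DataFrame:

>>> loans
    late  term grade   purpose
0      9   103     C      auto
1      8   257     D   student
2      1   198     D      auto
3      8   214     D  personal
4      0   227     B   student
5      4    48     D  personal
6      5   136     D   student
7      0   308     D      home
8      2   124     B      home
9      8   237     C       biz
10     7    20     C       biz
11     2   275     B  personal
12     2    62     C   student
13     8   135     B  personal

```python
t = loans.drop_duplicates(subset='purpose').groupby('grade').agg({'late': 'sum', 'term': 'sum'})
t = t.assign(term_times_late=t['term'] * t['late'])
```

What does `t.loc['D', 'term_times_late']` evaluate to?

12464

drop duplicate purpose (keep=first):
   late  term grade   purpose
0     9   103     C      auto
1     8   257     D   student
3     8   214     D  personal
7     0   308     D      home
9     8   237     C       biz
group by grade: sum(late), sum(term):
       late  term
grade            
C        17   340
D        16   779
add column term_times_late = t['term'] * t['late']:
       late  term  term_times_late
grade                             
C        17   340             5780
D        16   779            12464
Taking the value at row 'D', column 'term_times_late' gives 12464.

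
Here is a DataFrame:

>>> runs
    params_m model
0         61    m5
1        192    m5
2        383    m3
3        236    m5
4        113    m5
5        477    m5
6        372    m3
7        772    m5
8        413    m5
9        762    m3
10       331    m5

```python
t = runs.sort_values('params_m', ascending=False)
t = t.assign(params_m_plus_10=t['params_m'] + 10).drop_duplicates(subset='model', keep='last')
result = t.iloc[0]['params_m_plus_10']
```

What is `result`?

382

sort by params_m descending:
    params_m model
7        772    m5
9        762    m3
5        477    m5
8        413    m5
2        383    m3
6        372    m3
10       331    m5
3        236    m5
1        192    m5
4        113    m5
0         61    m5
add column params_m_plus_10 = t['params_m'] + 10:
    params_m model  params_m_plus_10
7        772    m5               782
9        762    m3               772
5        477    m5               487
8        413    m5               423
2        383    m3               393
6        372    m3               382
10       331    m5               341
3        236    m5               246
1        192    m5               202
4        113    m5               123
0         61    m5                71
drop duplicate model (keep=last):
   params_m model  params_m_plus_10
6       372    m3               382
0        61    m5                71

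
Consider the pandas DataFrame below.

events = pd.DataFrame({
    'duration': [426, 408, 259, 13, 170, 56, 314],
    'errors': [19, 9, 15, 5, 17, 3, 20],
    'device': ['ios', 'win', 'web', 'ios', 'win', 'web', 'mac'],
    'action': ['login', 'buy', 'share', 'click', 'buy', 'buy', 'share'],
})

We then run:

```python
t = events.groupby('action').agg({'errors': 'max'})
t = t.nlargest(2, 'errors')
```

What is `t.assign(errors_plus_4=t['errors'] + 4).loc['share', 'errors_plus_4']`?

24

group by action, max of errors:
        errors
action        
buy         17
click        5
login       19
share       20
take 2 rows with largest errors:
        errors
action        
share       20
login       19
add column errors_plus_4 = t['errors'] + 4:
        errors  errors_plus_4
action                       
share       20             24
login       19             23
The value at row 'share', column 'errors_plus_4' is 24.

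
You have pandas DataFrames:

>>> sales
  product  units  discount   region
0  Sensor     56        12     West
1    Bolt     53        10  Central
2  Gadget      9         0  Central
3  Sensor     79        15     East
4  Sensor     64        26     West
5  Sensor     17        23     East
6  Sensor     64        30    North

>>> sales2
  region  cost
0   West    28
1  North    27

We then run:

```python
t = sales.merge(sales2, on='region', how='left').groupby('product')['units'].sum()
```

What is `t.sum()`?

342

merge on 'region' (how='left') → 7 rows:
  product  units  discount   region  cost
0  Sensor     56        12     West  28.0
1    Bolt     53        10  Central   NaN
2  Gadget      9         0  Central   NaN
3  Sensor     79        15     East   NaN
4  Sensor     64        26     West  28.0
5  Sensor     17        23     East   NaN
6  Sensor     64        30    North  27.0
group by product, sum of units:
product
Bolt       53
Gadget      9
Sensor    280
Name: units, dtype: int64
Reading off the sum of the resulting series, we get 342.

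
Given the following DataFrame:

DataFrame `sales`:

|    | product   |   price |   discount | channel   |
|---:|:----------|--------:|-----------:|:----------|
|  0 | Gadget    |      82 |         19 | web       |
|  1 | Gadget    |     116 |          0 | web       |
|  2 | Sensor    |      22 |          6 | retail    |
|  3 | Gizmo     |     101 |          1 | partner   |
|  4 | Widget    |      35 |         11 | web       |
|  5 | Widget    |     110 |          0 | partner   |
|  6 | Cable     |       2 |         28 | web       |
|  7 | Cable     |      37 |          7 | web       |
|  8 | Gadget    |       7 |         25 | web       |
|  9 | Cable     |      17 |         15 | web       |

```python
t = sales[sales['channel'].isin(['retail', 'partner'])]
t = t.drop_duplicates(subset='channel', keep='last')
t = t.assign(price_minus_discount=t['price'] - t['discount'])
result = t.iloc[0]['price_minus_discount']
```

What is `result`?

16

filter rows where channel in ['retail', 'partner']:
  product  price  discount  channel
2  Sensor     22         6   retail
3   Gizmo    101         1  partner
5  Widget    110         0  partner
drop duplicate channel (keep=last):
  product  price  discount  channel
2  Sensor     22         6   retail
5  Widget    110         0  partner
add column price_minus_discount = t['price'] - t['discount']:
  product  price  discount  channel  price_minus_discount
2  Sensor     22         6   retail                    16
5  Widget    110         0  partner                   110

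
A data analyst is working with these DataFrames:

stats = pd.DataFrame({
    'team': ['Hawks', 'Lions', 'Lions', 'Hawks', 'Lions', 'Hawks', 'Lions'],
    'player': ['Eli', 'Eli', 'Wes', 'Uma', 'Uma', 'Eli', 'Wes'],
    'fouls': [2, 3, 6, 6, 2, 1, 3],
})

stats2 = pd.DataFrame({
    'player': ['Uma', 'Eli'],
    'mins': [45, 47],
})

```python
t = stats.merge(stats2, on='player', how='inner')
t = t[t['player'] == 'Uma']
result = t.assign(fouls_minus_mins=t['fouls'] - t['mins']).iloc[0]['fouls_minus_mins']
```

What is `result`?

-39

merge on 'player' (how='inner') → 5 rows:
    team player  fouls  mins
0  Hawks    Eli      2    47
1  Lions    Eli      3    47
2  Hawks    Uma      6    45
3  Lions    Uma      2    45
4  Hawks    Eli      1    47
filter rows where player == 'Uma':
    team player  fouls  mins
2  Hawks    Uma      6    45
3  Lions    Uma      2    45
add column fouls_minus_mins = t['fouls'] - t['mins']:
    team player  fouls  mins  fouls_minus_mins
2  Hawks    Uma      6    45               -39
3  Lions    Uma      2    45               -43
Reading off the value at position 0, column 'fouls_minus_mins', we get -39.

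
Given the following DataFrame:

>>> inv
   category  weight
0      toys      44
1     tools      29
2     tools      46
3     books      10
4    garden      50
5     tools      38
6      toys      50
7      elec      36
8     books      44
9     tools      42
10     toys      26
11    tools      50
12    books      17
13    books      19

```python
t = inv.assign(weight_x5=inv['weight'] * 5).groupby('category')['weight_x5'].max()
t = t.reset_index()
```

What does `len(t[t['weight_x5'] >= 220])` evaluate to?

add column weight_x5 = inv['weight'] * 5:
   category  weight  weight_x5
0      toys      44        220
1     tools      29        145
2     tools      46        230
3     books      10         50
4    garden      50        250
5     tools      38        190
6      toys      50        250
7      elec      36        180
8     books      44        220
9     tools      42        210
10     toys      26        130
11    tools      50        250
12    books      17         85
13    books      19         95
group by category, max of weight_x5:
category
books     220
elec      180
garden    250
tools     250
toys      250
Name: weight_x5, dtype: int64
reset_index():
  category  weight_x5
0    books        220
1     elec        180
2   garden        250
3    tools        250
4     toys        250
filter rows where weight_x5 >= 220:
  category  weight_x5
0    books        220
2   garden        250
3    tools        250
4     toys        250
Finally, number of rows = 4.

4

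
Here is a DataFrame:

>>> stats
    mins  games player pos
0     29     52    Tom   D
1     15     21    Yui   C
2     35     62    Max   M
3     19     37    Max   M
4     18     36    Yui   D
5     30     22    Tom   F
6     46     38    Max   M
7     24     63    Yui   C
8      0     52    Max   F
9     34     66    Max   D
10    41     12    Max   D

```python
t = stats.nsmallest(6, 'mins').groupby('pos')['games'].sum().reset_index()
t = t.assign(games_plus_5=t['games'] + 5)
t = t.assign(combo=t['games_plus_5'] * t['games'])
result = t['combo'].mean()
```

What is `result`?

5044.5

take 6 rows with smallest mins:
   mins  games player pos
8     0     52    Max   F
1    15     21    Yui   C
4    18     36    Yui   D
3    19     37    Max   M
7    24     63    Yui   C
0    29     52    Tom   D
group by pos, sum of games:
pos
C    84
D    88
F    52
M    37
Name: games, dtype: int64
reset_index():
  pos  games
0   C     84
1   D     88
2   F     52
3   M     37
add column games_plus_5 = t['games'] + 5:
  pos  games  games_plus_5
0   C     84            89
1   D     88            93
2   F     52            57
3   M     37            42
add column combo = t['games_plus_5'] * t['games']:
  pos  games  games_plus_5  combo
0   C     84            89   7476
1   D     88            93   8184
2   F     52            57   2964
3   M     37            42   1554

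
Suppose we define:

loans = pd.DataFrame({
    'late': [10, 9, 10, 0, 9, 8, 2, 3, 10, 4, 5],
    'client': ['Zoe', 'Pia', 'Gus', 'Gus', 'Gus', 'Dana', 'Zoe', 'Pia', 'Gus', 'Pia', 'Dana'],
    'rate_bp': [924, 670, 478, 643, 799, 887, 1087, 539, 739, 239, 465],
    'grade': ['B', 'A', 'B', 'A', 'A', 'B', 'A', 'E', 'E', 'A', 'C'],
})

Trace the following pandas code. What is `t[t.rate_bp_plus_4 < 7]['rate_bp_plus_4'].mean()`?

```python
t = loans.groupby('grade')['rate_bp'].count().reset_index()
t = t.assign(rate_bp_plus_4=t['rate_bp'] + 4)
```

5.5

group by grade, count of rate_bp:
grade
A    5
B    3
C    1
E    2
Name: rate_bp, dtype: int64
reset_index():
  grade  rate_bp
0     A        5
1     B        3
2     C        1
3     E        2
add column rate_bp_plus_4 = t['rate_bp'] + 4:
  grade  rate_bp  rate_bp_plus_4
0     A        5               9
1     B        3               7
2     C        1               5
3     E        2               6
filter rows where rate_bp_plus_4 < 7:
  grade  rate_bp  rate_bp_plus_4
2     C        1               5
3     E        2               6
Hence 5.5.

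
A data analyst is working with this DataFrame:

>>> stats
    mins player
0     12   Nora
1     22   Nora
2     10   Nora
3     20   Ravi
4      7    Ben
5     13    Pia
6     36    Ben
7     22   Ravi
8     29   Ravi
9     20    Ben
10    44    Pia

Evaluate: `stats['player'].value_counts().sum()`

11

value_counts of player:
player
Nora    3
Ravi    3
Ben     3
Pia     2
Name: count, dtype: int64
sum of the resulting series → 11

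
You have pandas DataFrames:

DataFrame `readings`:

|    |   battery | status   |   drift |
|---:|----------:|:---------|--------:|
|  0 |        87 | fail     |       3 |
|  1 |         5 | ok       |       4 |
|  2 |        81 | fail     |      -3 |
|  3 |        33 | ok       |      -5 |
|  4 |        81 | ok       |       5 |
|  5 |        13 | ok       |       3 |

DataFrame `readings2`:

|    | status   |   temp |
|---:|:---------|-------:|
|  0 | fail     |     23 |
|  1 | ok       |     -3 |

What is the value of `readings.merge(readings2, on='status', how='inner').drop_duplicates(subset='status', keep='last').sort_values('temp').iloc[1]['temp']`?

merge on 'status' (how='inner') → 6 rows:
   battery status  drift  temp
0       87   fail      3    23
1        5     ok      4    -3
2       81   fail     -3    23
3       33     ok     -5    -3
4       81     ok      5    -3
5       13     ok      3    -3
drop duplicate status (keep=last):
   battery status  drift  temp
2       81   fail     -3    23
5       13     ok      3    -3
sort by temp:
   battery status  drift  temp
5       13     ok      3    -3
2       81   fail     -3    23

23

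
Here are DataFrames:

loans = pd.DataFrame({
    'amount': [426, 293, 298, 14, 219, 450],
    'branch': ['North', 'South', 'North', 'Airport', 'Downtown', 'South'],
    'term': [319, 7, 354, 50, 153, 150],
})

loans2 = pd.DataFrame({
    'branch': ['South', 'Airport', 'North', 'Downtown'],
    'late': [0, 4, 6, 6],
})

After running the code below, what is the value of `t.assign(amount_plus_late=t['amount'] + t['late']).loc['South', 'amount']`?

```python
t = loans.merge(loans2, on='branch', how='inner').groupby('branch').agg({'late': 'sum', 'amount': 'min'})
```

293

merge on 'branch' (how='inner') → 6 rows:
   amount    branch  term  late
0     426     North   319     6
1     293     South     7     0
2     298     North   354     6
3      14   Airport    50     4
4     219  Downtown   153     6
5     450     South   150     0
group by branch: sum(late), min(amount):
          late  amount
branch                
Airport      4      14
Downtown     6     219
North       12     298
South        0     293
add column amount_plus_late = t['amount'] + t['late']:
          late  amount  amount_plus_late
branch                                  
Airport      4      14                18
Downtown     6     219               225
North       12     298               310
South        0     293               293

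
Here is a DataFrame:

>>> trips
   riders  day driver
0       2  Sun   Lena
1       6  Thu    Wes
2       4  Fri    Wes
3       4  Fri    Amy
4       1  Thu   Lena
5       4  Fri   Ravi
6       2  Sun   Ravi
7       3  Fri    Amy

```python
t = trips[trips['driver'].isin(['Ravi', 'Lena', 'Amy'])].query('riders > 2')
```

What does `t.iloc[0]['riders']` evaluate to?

4

filter rows where driver in ['Ravi', 'Lena', 'Amy']:
   riders  day driver
0       2  Sun   Lena
3       4  Fri    Amy
4       1  Thu   Lena
5       4  Fri   Ravi
6       2  Sun   Ravi
7       3  Fri    Amy
filter rows where riders > 2:
   riders  day driver
3       4  Fri    Amy
5       4  Fri   Ravi
7       3  Fri    Amy
So iloc[0]['riders'] = 4.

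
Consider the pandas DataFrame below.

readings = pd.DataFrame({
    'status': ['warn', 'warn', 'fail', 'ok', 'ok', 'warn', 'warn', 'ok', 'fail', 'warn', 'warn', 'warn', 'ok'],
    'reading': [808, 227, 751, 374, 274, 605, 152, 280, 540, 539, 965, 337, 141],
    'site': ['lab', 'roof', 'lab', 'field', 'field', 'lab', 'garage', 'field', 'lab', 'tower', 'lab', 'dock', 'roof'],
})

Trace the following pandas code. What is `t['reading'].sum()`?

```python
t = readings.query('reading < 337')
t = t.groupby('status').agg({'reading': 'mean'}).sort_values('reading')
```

421.166666667

filter rows where reading < 337:
   status  reading    site
1    warn      227    roof
4      ok      274   field
6    warn      152  garage
7      ok      280   field
12     ok      141    roof
group by status, mean of reading:
           reading
status            
ok      231.666667
warn    189.500000
sort by reading:
           reading
status            
warn    189.500000
ok      231.666667
sum of column 'reading' → 421.166666667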